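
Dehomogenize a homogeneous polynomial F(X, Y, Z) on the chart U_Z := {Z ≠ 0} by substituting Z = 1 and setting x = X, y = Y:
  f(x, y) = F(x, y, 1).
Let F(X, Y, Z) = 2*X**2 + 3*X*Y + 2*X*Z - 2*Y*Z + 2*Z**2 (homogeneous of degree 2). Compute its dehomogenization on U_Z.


f(x, y) = 2*x**2 + 3*x*y + 2*x - 2*y + 2

On U_Z we set Z = 1. Each monomial c·X^i·Y^j·Z^k in F becomes c·x^i·y^j·1^k = c·x^i·y^j.
Substituting Z = 1: F(X, Y, 1) = 2*x**2 + 3*x*y + 2*x - 2*y + 2.
Note: deg(f) ≤ deg(F) = 2; strict inequality happens when F is divisible by Z (lost terms).


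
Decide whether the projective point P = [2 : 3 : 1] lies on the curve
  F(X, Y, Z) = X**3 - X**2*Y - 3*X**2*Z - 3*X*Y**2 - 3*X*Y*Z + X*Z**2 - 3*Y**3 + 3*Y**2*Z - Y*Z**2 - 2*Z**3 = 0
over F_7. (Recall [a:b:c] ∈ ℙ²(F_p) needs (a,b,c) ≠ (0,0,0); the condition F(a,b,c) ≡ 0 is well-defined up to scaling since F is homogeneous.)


F(2,3,1) ≡ 2 (mod 7); P is NOT on the curve.

Evaluate F(2, 3, 1) term-by-term (mod 7).
  X**3 ↦ 1·8·1·1 = 8
  -X**2*Y ↦ -1·4·3·1 = -12
  -3*X**2*Z ↦ -3·4·1·1 = -12
  -3*X*Y**2 ↦ -3·2·9·1 = -54
  -3*X*Y*Z ↦ -3·2·3·1 = -18
  X*Z**2 ↦ 1·2·1·1 = 2
  -3*Y**3 ↦ -3·1·27·1 = -81
  3*Y**2*Z ↦ 3·1·9·1 = 27
  -Y*Z**2 ↦ -1·1·3·1 = -3
  -2*Z**3 ↦ -2·1·1·1 = -2
Sum: F(2, 3, 1) = (8) + (-12) + (-12) + (-54) + (-18) + (2) + (-81) + (27) + (-3) + (-2) = -145.
Reducing mod 7: -145 ≡ 2 (mod 7).
Since F(a, b, c) ≡ 2 ≠ 0 (mod 7), P does NOT lie on the curve.


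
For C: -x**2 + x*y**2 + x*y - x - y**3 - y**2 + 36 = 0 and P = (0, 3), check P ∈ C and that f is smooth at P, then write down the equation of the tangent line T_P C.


Tangent line at P: 11*x - 33*y + 99 = 0.

Step 1: f(0, 3) = 0, so P lies on C.
Step 2: partial derivatives
  f_x(x, y) = -2*x + y**2 + y - 1, f_y(x, y) = 2*x*y + x - 3*y**2 - 2*y.
  f_x(P) = 11, f_y(P) = -33 (gradient nonzero, so P is smooth).
Step 3: tangent line at P: 11·(x − 0) + -33·(y − 3) = 0.
Expanding: 11*x - 33*y + 99 = 0.


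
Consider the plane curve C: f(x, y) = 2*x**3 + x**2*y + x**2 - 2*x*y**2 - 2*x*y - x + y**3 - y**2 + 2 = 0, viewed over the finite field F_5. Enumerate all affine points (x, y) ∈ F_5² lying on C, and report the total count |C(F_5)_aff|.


Affine F_5-points: {(0, 3), (0, 4), (2, 0), (3, 3), (4, 2)}; count = 5.

For each of the 25 pairs (x, y) ∈ F_5², evaluate f(x, y) mod 5. Record the zeros.
  x = 0: [0↦2, 1↦2, 2↦1, 3↦0, 4↦0]  zeros at y ∈ {3, 4}
  x = 1: [0↦4, 1↦1, 2↦3, 3↦1, 4↦1]  zeros at y ∈ ∅
  x = 2: [0↦0, 1↦1, 2↦3, 3↦2, 4↦4]  zeros at y ∈ {0}
  x = 3: [0↦2, 1↦4, 2↦3, 3↦0, 4↦1]  zeros at y ∈ {3}
  x = 4: [0↦2, 1↦2, 2↦0, 3↦2, 4↦4]  zeros at y ∈ {2}
Collecting zeros: affine points = {(0, 3), (0, 4), (2, 0), (3, 3), (4, 2)}.
Total count |C(F_5)_aff| = 5.


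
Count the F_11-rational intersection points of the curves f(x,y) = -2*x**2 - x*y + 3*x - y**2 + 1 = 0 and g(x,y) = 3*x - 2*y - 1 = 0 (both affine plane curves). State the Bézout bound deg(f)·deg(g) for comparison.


Common zeros: {(1, 1), (8, 6)}; count = 2; Bézout bound = 2.

deg(f) = 2, deg(g) = 1, so Bézout bound = 2.
Scan x ∈ F_11. For each x, list the y ∈ F_11 with f(x, y) ≡ 0 and those with g(x, y) ≡ 0 (mod 11); the common zeros in that column are the intersection.
  x = 0: f ≡ 0 at y ∈ {1, 10}; g ≡ 0 at y ∈ {5}; common: ∅.
  x = 1: f ≡ 0 at y ∈ {1, 9}; g ≡ 0 at y ∈ {1}; common: {1}.
  x = 2: f ≡ 0 at y ∈ {10}; g ≡ 0 at y ∈ {8}; common: ∅.
  x = 3: f ≡ 0 at y ∈ ∅; g ≡ 0 at y ∈ {4}; common: ∅.
  x = 4: f ≡ 0 at y ∈ ∅; g ≡ 0 at y ∈ {0}; common: ∅.
  x = 5: f ≡ 0 at y ∈ ∅; g ≡ 0 at y ∈ {7}; common: ∅.
  x = 6: f ≡ 0 at y ∈ {8}; g ≡ 0 at y ∈ {3}; common: ∅.
  x = 7: f ≡ 0 at y ∈ {6, 9}; g ≡ 0 at y ∈ {10}; common: ∅.
  x = 8: f ≡ 0 at y ∈ {6, 8}; g ≡ 0 at y ∈ {6}; common: {6}.
  x = 9: f ≡ 0 at y ∈ ∅; g ≡ 0 at y ∈ {2}; common: ∅.
  x = 10: f ≡ 0 at y ∈ ∅; g ≡ 0 at y ∈ {9}; common: ∅.
Collecting: common zeros = {(1, 1), (8, 6)}, so the count is 2.
Comparison with the Bézout bound: 2 ≤ 2 = deg(f)·deg(g), as expected for curves with no common component (the bound is attained).


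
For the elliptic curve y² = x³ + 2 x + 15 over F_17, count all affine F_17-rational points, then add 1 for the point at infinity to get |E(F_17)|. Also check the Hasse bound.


Affine points = {(0, 7), (0, 10), (1, 1), (1, 16), (4, 6), (4, 11), (7, 7), (7, 10), (8, 4), (8, 13), (10, 7), (10, 10), (11, 5), (11, 12), (12, 4), (12, 13), (14, 4), (14, 13)}; affine count = 18; |E(F_17)| = 19.

Discriminant check: Δ ∝ 4a³ + 27b² = 4·2³ + 27·15² = 4·8 + 27·225 ≡ 4 (mod 17). Nonzero ⇒ E is nonsingular.
For each x ∈ F_17, compute rhs = x³ + 2·x + 15 mod 17, then count y ∈ F_17 with y² ≡ rhs.
  x = 0: rhs = 15, matching y values: 7, 10 (2 points).
  x = 1: rhs = 1, matching y values: 1, 16 (2 points).
  x = 2: rhs = 10, matching y values: none (0 points).
  x = 3: rhs = 14, matching y values: none (0 points).
  x = 4: rhs = 2, matching y values: 6, 11 (2 points).
  x = 5: rhs = 14, matching y values: none (0 points).
  x = 6: rhs = 5, matching y values: none (0 points).
  x = 7: rhs = 15, matching y values: 7, 10 (2 points).
  x = 8: rhs = 16, matching y values: 4, 13 (2 points).
  x = 9: rhs = 14, matching y values: none (0 points).
  x = 10: rhs = 15, matching y values: 7, 10 (2 points).
  x = 11: rhs = 8, matching y values: 5, 12 (2 points).
  x = 12: rhs = 16, matching y values: 4, 13 (2 points).
  x = 13: rhs = 11, matching y values: none (0 points).
  x = 14: rhs = 16, matching y values: 4, 13 (2 points).
  x = 15: rhs = 3, matching y values: none (0 points).
  x = 16: rhs = 12, matching y values: none (0 points).
Total affine count: 18.
Full point count |E(F_17)| = 18 + 1 = 19.
Hasse bound: |19 − (17+1)| = |1| = 1 ≤ 2√17 ≈ 8.2462 ✓.


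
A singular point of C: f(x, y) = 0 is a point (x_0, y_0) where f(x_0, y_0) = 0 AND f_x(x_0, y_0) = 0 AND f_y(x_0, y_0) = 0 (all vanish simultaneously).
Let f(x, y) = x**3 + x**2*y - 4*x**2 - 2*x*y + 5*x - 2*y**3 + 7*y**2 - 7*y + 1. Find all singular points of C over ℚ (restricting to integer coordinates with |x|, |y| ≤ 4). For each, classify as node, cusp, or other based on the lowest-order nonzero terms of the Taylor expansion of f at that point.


Singular points: {(1, 1)}; classification: cusp.

Compute partial derivatives:
  f_x = 3*x**2 + 2*x*y - 8*x - 2*y + 5.
  f_y = x**2 - 2*x - 6*y**2 + 14*y - 7.
Scan x_0 ∈ {−4, ..., 4}. For each x_0, f_y(x_0, y) is a polynomial in y; find its integer roots y ∈ {−4, ..., 4}, then test f_x and f at those candidates.
  x = -4: f_y(-4, y) = -6*y**2 + 14*y + 17; no integer root y with |y| ≤ 4.
  x = -3: f_y(-3, y) = -6*y**2 + 14*y + 8; no integer root y with |y| ≤ 4.
  x = -2: f_y(-2, y) = -6*y**2 + 14*y + 1; no integer root y with |y| ≤ 4.
  x = -1: f_y(-1, y) = -6*y**2 + 14*y - 4; vanishes at y ∈ {2}. (-1, 2): f_x = 8 ≠ 0.
  x = 0: f_y(0, y) = -6*y**2 + 14*y - 7; no integer root y with |y| ≤ 4.
  x = 1: f_y(1, y) = -6*y**2 + 14*y - 8; vanishes at y ∈ {1}. (1, 1): f_x = 0, f = 0 — SINGULAR.
  x = 2: f_y(2, y) = -6*y**2 + 14*y - 7; no integer root y with |y| ≤ 4.
  x = 3: f_y(3, y) = -6*y**2 + 14*y - 4; vanishes at y ∈ {2}. (3, 2): f_x = 16 ≠ 0.
  x = 4: f_y(4, y) = -6*y**2 + 14*y + 1; no integer root y with |y| ≤ 4.
Only singular point on the grid: (1, 1).
Classify: substitute x = 1 + u, y = 1 + v and expand: f = u**3 + u**2*v - 2*v**3 + v**2.
No constant or linear terms (consistent with a singular point). Quadratic part: v**2. Cubic part: u**3 + u**2*v - 2*v**3.
The quadratic part v**2 is a perfect square, so there is a single (double) tangent line v = 0, i.e. y = 1. Restricting the cubic part to that line (v = 0) leaves u**3 ≠ 0, so f is not divisible by v and the branch is v² ≈ -u**3 to lowest order — this is a cusp.
Classification: cusp.


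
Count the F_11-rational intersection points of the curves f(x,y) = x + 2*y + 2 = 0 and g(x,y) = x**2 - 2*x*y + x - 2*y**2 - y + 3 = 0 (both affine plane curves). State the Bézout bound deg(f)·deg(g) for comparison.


Common zeros: {(2, 9), (8, 6)}; count = 2; Bézout bound = 2.

deg(f) = 1, deg(g) = 2, so Bézout bound = 2.
Scan x ∈ F_11. For each x, list the y ∈ F_11 with f(x, y) ≡ 0 and those with g(x, y) ≡ 0 (mod 11); the common zeros in that column are the intersection.
  x = 0: f ≡ 0 at y ∈ {10}; g ≡ 0 at y ∈ {1, 4}; common: ∅.
  x = 1: f ≡ 0 at y ∈ {4}; g ≡ 0 at y ∈ {1, 3}; common: ∅.
  x = 2: f ≡ 0 at y ∈ {9}; g ≡ 0 at y ∈ {5, 9}; common: {9}.
  x = 3: f ≡ 0 at y ∈ {3}; g ≡ 0 at y ∈ {6, 7}; common: ∅.
  x = 4: f ≡ 0 at y ∈ {8}; g ≡ 0 at y ∈ {3, 9}; common: ∅.
  x = 5: f ≡ 0 at y ∈ {2}; g ≡ 0 at y ∈ {0}; common: ∅.
  x = 6: f ≡ 0 at y ∈ {7}; g ≡ 0 at y ∈ {2, 8}; common: ∅.
  x = 7: f ≡ 0 at y ∈ {1}; g ≡ 0 at y ∈ {4, 5}; common: ∅.
  x = 8: f ≡ 0 at y ∈ {6}; g ≡ 0 at y ∈ {2, 6}; common: {6}.
  x = 9: f ≡ 0 at y ∈ {0}; g ≡ 0 at y ∈ {8, 10}; common: ∅.
  x = 10: f ≡ 0 at y ∈ {5}; g ≡ 0 at y ∈ {7, 10}; common: ∅.
Collecting: common zeros = {(2, 9), (8, 6)}, so the count is 2.
Comparison with the Bézout bound: 2 ≤ 2 = deg(f)·deg(g), as expected for curves with no common component (the bound is attained).


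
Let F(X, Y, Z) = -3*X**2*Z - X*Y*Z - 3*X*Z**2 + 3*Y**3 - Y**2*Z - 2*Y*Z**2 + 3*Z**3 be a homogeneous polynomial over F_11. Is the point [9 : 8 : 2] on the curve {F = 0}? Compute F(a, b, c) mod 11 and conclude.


F(9,8,2) ≡ 3 (mod 11); P is NOT on the curve.

Evaluate F(9, 8, 2) term-by-term (mod 11).
  -3*X**2*Z ↦ -3·81·1·2 = -486
  -X*Y*Z ↦ -1·9·8·2 = -144
  -3*X*Z**2 ↦ -3·9·1·4 = -108
  3*Y**3 ↦ 3·1·512·1 = 1536
  -Y**2*Z ↦ -1·1·64·2 = -128
  -2*Y*Z**2 ↦ -2·1·8·4 = -64
  3*Z**3 ↦ 3·1·1·8 = 24
Sum: F(9, 8, 2) = (-486) + (-144) + (-108) + (1536) + (-128) + (-64) + (24) = 630.
Reducing mod 11: 630 ≡ 3 (mod 11).
Since F(a, b, c) ≡ 3 ≠ 0 (mod 11), P does NOT lie on the curve.


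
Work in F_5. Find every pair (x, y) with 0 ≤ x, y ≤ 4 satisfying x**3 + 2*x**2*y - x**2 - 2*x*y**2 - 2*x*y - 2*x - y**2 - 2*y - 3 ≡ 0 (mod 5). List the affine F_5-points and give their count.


Affine F_5-points: {(1, 0), (1, 1), (2, 4), (4, 1), (4, 2)}; count = 5.

For each of the 25 pairs (x, y) ∈ F_5², evaluate f(x, y) mod 5. Record the zeros.
  x = 0: [0↦2, 1↦4, 2↦4, 3↦2, 4↦3]  zeros at y ∈ ∅
  x = 1: [0↦0, 1↦0, 2↦4, 3↦2, 4↦4]  zeros at y ∈ {0, 1}
  x = 2: [0↦2, 1↦4, 2↦1, 3↦3, 4↦0]  zeros at y ∈ {4}
  x = 3: [0↦4, 1↦2, 2↦1, 3↦1, 4↦2]  zeros at y ∈ ∅
  x = 4: [0↦2, 1↦0, 2↦0, 3↦2, 4↦1]  zeros at y ∈ {1, 2}
Collecting zeros: affine points = {(1, 0), (1, 1), (2, 4), (4, 1), (4, 2)}.
Total count |C(F_5)_aff| = 5.


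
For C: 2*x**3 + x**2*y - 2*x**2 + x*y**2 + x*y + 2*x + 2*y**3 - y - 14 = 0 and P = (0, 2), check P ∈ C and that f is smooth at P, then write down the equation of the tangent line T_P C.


Tangent line at P: 8*x + 23*y - 46 = 0.

Step 1: f(0, 2) = 0, so P lies on C.
Step 2: partial derivatives
  f_x(x, y) = 6*x**2 + 2*x*y - 4*x + y**2 + y + 2, f_y(x, y) = x**2 + 2*x*y + x + 6*y**2 - 1.
  f_x(P) = 8, f_y(P) = 23 (gradient nonzero, so P is smooth).
Step 3: tangent line at P: 8·(x − 0) + 23·(y − 2) = 0.
Expanding: 8*x + 23*y - 46 = 0.


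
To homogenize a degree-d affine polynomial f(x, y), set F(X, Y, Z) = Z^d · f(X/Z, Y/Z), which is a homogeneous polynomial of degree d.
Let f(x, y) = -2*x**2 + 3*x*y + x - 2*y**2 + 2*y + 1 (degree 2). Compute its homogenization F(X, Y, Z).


F(X, Y, Z) = -2*X**2 + 3*X*Y + X*Z - 2*Y**2 + 2*Y*Z + Z**2

deg(f) = 2.
Substitute x = X/Z, y = Y/Z into f, then multiply by Z^2.
  monomial -2·x^2·y^0 ↦ -2·X^2·Y^0·Z^0.
  monomial 3·x^1·y^1 ↦ 3·X^1·Y^1·Z^0.
  monomial 1·x^1·y^0 ↦ 1·X^1·Y^0·Z^1.
  monomial -2·x^0·y^2 ↦ -2·X^0·Y^2·Z^0.
  monomial 2·x^0·y^1 ↦ 2·X^0·Y^1·Z^1.
  monomial 1·x^0·y^0 ↦ 1·X^0·Y^0·Z^2.
Collecting: F(X, Y, Z) = -2*X**2 + 3*X*Y + X*Z - 2*Y**2 + 2*Y*Z + Z**2.


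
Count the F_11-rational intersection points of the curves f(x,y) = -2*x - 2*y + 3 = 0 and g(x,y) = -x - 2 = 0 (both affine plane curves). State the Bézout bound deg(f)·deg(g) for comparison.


Common zeros: {(9, 9)}; count = 1; Bézout bound = 1.

deg(f) = 1, deg(g) = 1, so Bézout bound = 1.
Scan x ∈ F_11. For each x, list the y ∈ F_11 with f(x, y) ≡ 0 and those with g(x, y) ≡ 0 (mod 11); the common zeros in that column are the intersection.
  x = 0: f ≡ 0 at y ∈ {7}; g ≡ 0 at y ∈ ∅; common: ∅.
  x = 1: f ≡ 0 at y ∈ {6}; g ≡ 0 at y ∈ ∅; common: ∅.
  x = 2: f ≡ 0 at y ∈ {5}; g ≡ 0 at y ∈ ∅; common: ∅.
  x = 3: f ≡ 0 at y ∈ {4}; g ≡ 0 at y ∈ ∅; common: ∅.
  x = 4: f ≡ 0 at y ∈ {3}; g ≡ 0 at y ∈ ∅; common: ∅.
  x = 5: f ≡ 0 at y ∈ {2}; g ≡ 0 at y ∈ ∅; common: ∅.
  x = 6: f ≡ 0 at y ∈ {1}; g ≡ 0 at y ∈ ∅; common: ∅.
  x = 7: f ≡ 0 at y ∈ {0}; g ≡ 0 at y ∈ ∅; common: ∅.
  x = 8: f ≡ 0 at y ∈ {10}; g ≡ 0 at y ∈ ∅; common: ∅.
  x = 9: f ≡ 0 at y ∈ {9}; g ≡ 0 at y ∈ {0, 1, 2, 3, 4, 5, 6, 7, 8, 9, 10}; common: {9}.
  x = 10: f ≡ 0 at y ∈ {8}; g ≡ 0 at y ∈ ∅; common: ∅.
Collecting: common zeros = {(9, 9)}, so the count is 1.
Comparison with the Bézout bound: 1 ≤ 1 = deg(f)·deg(g), as expected for curves with no common component (the bound is attained).


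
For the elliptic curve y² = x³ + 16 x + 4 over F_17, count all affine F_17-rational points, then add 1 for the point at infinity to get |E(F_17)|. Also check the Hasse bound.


Affine points = {(0, 2), (0, 15), (1, 2), (1, 15), (4, 8), (4, 9), (7, 0), (8, 7), (8, 10), (10, 5), (10, 12), (11, 7), (11, 10), (15, 7), (15, 10), (16, 2), (16, 15)}; affine count = 17; |E(F_17)| = 18.

Discriminant check: Δ ∝ 4a³ + 27b² = 4·16³ + 27·4² = 4·4096 + 27·16 ≡ 3 (mod 17). Nonzero ⇒ E is nonsingular.
For each x ∈ F_17, compute rhs = x³ + 16·x + 4 mod 17, then count y ∈ F_17 with y² ≡ rhs.
  x = 0: rhs = 4, matching y values: 2, 15 (2 points).
  x = 1: rhs = 4, matching y values: 2, 15 (2 points).
  x = 2: rhs = 10, matching y values: none (0 points).
  x = 3: rhs = 11, matching y values: none (0 points).
  x = 4: rhs = 13, matching y values: 8, 9 (2 points).
  x = 5: rhs = 5, matching y values: none (0 points).
  x = 6: rhs = 10, matching y values: none (0 points).
  x = 7: rhs = 0, matching y values: 0 (1 points).
  x = 8: rhs = 15, matching y values: 7, 10 (2 points).
  x = 9: rhs = 10, matching y values: none (0 points).
  x = 10: rhs = 8, matching y values: 5, 12 (2 points).
  x = 11: rhs = 15, matching y values: 7, 10 (2 points).
  x = 12: rhs = 3, matching y values: none (0 points).
  x = 13: rhs = 12, matching y values: none (0 points).
  x = 14: rhs = 14, matching y values: none (0 points).
  x = 15: rhs = 15, matching y values: 7, 10 (2 points).
  x = 16: rhs = 4, matching y values: 2, 15 (2 points).
Total affine count: 17.
Full point count |E(F_17)| = 17 + 1 = 18.
Hasse bound: |18 − (17+1)| = |0| = 0 ≤ 2√17 ≈ 8.2462 ✓.


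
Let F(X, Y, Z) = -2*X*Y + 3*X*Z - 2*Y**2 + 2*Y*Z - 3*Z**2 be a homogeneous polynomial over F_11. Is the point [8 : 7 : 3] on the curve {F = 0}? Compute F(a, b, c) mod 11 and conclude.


F(8,7,3) ≡ 9 (mod 11); P is NOT on the curve.

Evaluate F(8, 7, 3) term-by-term (mod 11).
  -2*X*Y ↦ -2·8·7·1 = -112
  3*X*Z ↦ 3·8·1·3 = 72
  -2*Y**2 ↦ -2·1·49·1 = -98
  2*Y*Z ↦ 2·1·7·3 = 42
  -3*Z**2 ↦ -3·1·1·9 = -27
Sum: F(8, 7, 3) = (-112) + (72) + (-98) + (42) + (-27) = -123.
Reducing mod 11: -123 ≡ 9 (mod 11).
Since F(a, b, c) ≡ 9 ≠ 0 (mod 11), P does NOT lie on the curve.


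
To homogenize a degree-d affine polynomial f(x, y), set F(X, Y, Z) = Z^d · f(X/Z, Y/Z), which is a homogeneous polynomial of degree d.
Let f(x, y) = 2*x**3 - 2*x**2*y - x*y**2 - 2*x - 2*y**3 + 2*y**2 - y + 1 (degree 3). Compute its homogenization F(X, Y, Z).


F(X, Y, Z) = 2*X**3 - 2*X**2*Y - X*Y**2 - 2*X*Z**2 - 2*Y**3 + 2*Y**2*Z - Y*Z**2 + Z**3

deg(f) = 3.
Substitute x = X/Z, y = Y/Z into f, then multiply by Z^3.
  monomial 2·x^3·y^0 ↦ 2·X^3·Y^0·Z^0.
  monomial -2·x^2·y^1 ↦ -2·X^2·Y^1·Z^0.
  monomial -1·x^1·y^2 ↦ -1·X^1·Y^2·Z^0.
  monomial -2·x^1·y^0 ↦ -2·X^1·Y^0·Z^2.
  monomial -2·x^0·y^3 ↦ -2·X^0·Y^3·Z^0.
  monomial 2·x^0·y^2 ↦ 2·X^0·Y^2·Z^1.
  monomial -1·x^0·y^1 ↦ -1·X^0·Y^1·Z^2.
  monomial 1·x^0·y^0 ↦ 1·X^0·Y^0·Z^3.
Collecting: F(X, Y, Z) = 2*X**3 - 2*X**2*Y - X*Y**2 - 2*X*Z**2 - 2*Y**3 + 2*Y**2*Z - Y*Z**2 + Z**3.


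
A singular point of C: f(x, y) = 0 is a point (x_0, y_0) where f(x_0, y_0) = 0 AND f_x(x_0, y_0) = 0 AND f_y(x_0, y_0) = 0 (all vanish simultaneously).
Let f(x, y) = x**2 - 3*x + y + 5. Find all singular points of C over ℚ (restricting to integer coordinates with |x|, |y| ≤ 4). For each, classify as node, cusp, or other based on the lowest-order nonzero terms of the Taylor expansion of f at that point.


No singular points in the scanned grid; C is smooth there.

Compute partial derivatives:
  f_x = 2*x - 3.
  f_y = 1.
f_y = 1 is a nonzero constant, so f_y never vanishes: no point (x, y) can satisfy f = f_x = f_y = 0. In particular no (x, y) ∈ {−4, ..., 4}² is singular; the curve is smooth.


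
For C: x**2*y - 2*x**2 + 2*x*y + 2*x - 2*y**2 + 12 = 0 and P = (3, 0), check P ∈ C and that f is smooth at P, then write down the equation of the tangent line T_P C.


Tangent line at P: -10*x + 15*y + 30 = 0.

Step 1: f(3, 0) = 0, so P lies on C.
Step 2: partial derivatives
  f_x(x, y) = 2*x*y - 4*x + 2*y + 2, f_y(x, y) = x**2 + 2*x - 4*y.
  f_x(P) = -10, f_y(P) = 15 (gradient nonzero, so P is smooth).
Step 3: tangent line at P: -10·(x − 3) + 15·(y − 0) = 0.
Expanding: -10*x + 15*y + 30 = 0.


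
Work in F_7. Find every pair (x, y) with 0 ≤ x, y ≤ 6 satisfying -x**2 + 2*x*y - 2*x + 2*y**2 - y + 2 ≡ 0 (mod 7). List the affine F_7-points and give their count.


Affine F_7-points: {(1, 4), (1, 6), (2, 3), (2, 6), (4, 2), (4, 5), (5, 2), (5, 4)}; count = 8.

For each of the 49 pairs (x, y) ∈ F_7², evaluate f(x, y) mod 7. Record the zeros.
  x = 0: [0↦2, 1↦3, 2↦1, 3↦3, 4↦2, 5↦5, 6↦5]  zeros at y ∈ ∅
  x = 1: [0↦6, 1↦2, 2↦2, 3↦6, 4↦0, 5↦5, 6↦0]  zeros at y ∈ {4, 6}
  x = 2: [0↦1, 1↦6, 2↦1, 3↦0, 4↦3, 5↦3, 6↦0]  zeros at y ∈ {3, 6}
  x = 3: [0↦1, 1↦1, 2↦5, 3↦6, 4↦4, 5↦6, 6↦5]  zeros at y ∈ ∅
  x = 4: [0↦6, 1↦1, 2↦0, 3↦3, 4↦3, 5↦0, 6↦1]  zeros at y ∈ {2, 5}
  x = 5: [0↦2, 1↦6, 2↦0, 3↦5, 4↦0, 5↦6, 6↦2]  zeros at y ∈ {2, 4}
  x = 6: [0↦3, 1↦2, 2↦5, 3↦5, 4↦2, 5↦3, 6↦1]  zeros at y ∈ ∅
Collecting zeros: affine points = {(1, 4), (1, 6), (2, 3), (2, 6), (4, 2), (4, 5), (5, 2), (5, 4)}.
Total count |C(F_7)_aff| = 8.


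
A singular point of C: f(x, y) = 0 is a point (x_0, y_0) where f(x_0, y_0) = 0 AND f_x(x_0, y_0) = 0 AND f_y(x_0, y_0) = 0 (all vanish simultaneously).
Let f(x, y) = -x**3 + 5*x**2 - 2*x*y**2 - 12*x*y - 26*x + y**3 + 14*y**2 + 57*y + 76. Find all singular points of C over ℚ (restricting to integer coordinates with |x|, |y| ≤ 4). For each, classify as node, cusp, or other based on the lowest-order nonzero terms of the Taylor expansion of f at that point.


Singular points: {(2, -3)}; classification: node.

Compute partial derivatives:
  f_x = -3*x**2 + 10*x - 2*y**2 - 12*y - 26.
  f_y = -4*x*y - 12*x + 3*y**2 + 28*y + 57.
Scan x_0 ∈ {−4, ..., 4}. For each x_0, f_y(x_0, y) is a polynomial in y; find its integer roots y ∈ {−4, ..., 4}, then test f_x and f at those candidates.
  x = -4: f_y(-4, y) = 3*y**2 + 44*y + 105; vanishes at y ∈ {-3}. (-4, -3): f_x = -96 ≠ 0.
  x = -3: f_y(-3, y) = 3*y**2 + 40*y + 93; vanishes at y ∈ {-3}. (-3, -3): f_x = -65 ≠ 0.
  x = -2: f_y(-2, y) = 3*y**2 + 36*y + 81; vanishes at y ∈ {-3}. (-2, -3): f_x = -40 ≠ 0.
  x = -1: f_y(-1, y) = 3*y**2 + 32*y + 69; vanishes at y ∈ {-3}. (-1, -3): f_x = -21 ≠ 0.
  x = 0: f_y(0, y) = 3*y**2 + 28*y + 57; vanishes at y ∈ {-3}. (0, -3): f_x = -8 ≠ 0.
  x = 1: f_y(1, y) = 3*y**2 + 24*y + 45; vanishes at y ∈ {-3}. (1, -3): f_x = -1 ≠ 0.
  x = 2: f_y(2, y) = 3*y**2 + 20*y + 33; vanishes at y ∈ {-3}. (2, -3): f_x = 0, f = 0 — SINGULAR.
  x = 3: f_y(3, y) = 3*y**2 + 16*y + 21; vanishes at y ∈ {-3}. (3, -3): f_x = -5 ≠ 0.
  x = 4: f_y(4, y) = 3*y**2 + 12*y + 9; vanishes at y ∈ {-3, -1}. (4, -3): f_x = -16 ≠ 0; (4, -1): f_x = -24 ≠ 0.
Only singular point on the grid: (2, -3).
Classify: substitute x = 2 + u, y = -3 + v and expand: f = -u**3 - u**2 - 2*u*v**2 + v**3 + v**2.
No constant or linear terms (consistent with a singular point). Quadratic part: -u**2 + v**2. Cubic part: -u**3 - 2*u*v**2 + v**3.
The quadratic part v**2 - u**2 = (v − u)(v + u) splits into two distinct linear factors, so there are two distinct tangent lines y − -3 = ±(x − 2) — this is a node (ordinary double point).
Classification: node.


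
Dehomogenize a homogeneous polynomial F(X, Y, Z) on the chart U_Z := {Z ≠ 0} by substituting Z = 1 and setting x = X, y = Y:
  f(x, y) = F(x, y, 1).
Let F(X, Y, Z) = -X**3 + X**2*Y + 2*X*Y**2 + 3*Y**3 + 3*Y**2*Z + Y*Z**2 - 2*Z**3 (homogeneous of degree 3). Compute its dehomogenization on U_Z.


f(x, y) = -x**3 + x**2*y + 2*x*y**2 + 3*y**3 + 3*y**2 + y - 2

On U_Z we set Z = 1. Each monomial c·X^i·Y^j·Z^k in F becomes c·x^i·y^j·1^k = c·x^i·y^j.
Substituting Z = 1: F(X, Y, 1) = -x**3 + x**2*y + 2*x*y**2 + 3*y**3 + 3*y**2 + y - 2.
Note: deg(f) ≤ deg(F) = 3; strict inequality happens when F is divisible by Z (lost terms).


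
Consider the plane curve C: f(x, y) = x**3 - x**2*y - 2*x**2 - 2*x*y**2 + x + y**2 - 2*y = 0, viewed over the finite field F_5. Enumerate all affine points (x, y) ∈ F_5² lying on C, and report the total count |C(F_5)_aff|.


Affine F_5-points: {(0, 0), (0, 2), (1, 0), (1, 2), (2, 4), (3, 2)}; count = 6.

For each of the 25 pairs (x, y) ∈ F_5², evaluate f(x, y) mod 5. Record the zeros.
  x = 0: [0↦0, 1↦4, 2↦0, 3↦3, 4↦3]  zeros at y ∈ {0, 2}
  x = 1: [0↦0, 1↦1, 2↦0, 3↦2, 4↦2]  zeros at y ∈ {0, 2}
  x = 2: [0↦2, 1↦3, 2↦3, 3↦2, 4↦0]  zeros at y ∈ {4}
  x = 3: [0↦2, 1↦1, 2↦0, 3↦4, 4↦3]  zeros at y ∈ {2}
  x = 4: [0↦1, 1↦1, 2↦2, 3↦4, 4↦2]  zeros at y ∈ ∅
Collecting zeros: affine points = {(0, 0), (0, 2), (1, 0), (1, 2), (2, 4), (3, 2)}.
Total count |C(F_5)_aff| = 6.


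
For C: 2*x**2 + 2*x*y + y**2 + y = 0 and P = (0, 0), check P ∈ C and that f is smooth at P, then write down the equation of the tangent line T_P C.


Tangent line at P: y = 0.

Step 1: f(0, 0) = 0, so P lies on C.
Step 2: partial derivatives
  f_x(x, y) = 4*x + 2*y, f_y(x, y) = 2*x + 2*y + 1.
  f_x(P) = 0, f_y(P) = 1 (gradient nonzero, so P is smooth).
Step 3: tangent line at P: 0·(x − 0) + 1·(y − 0) = 0.
Expanding: y = 0.


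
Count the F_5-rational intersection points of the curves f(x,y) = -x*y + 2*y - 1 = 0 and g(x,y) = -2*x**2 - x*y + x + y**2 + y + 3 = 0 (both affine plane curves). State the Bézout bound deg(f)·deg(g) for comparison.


Common zeros: {(0, 3)}; count = 1; Bézout bound = 4.

deg(f) = 2, deg(g) = 2, so Bézout bound = 4.
Scan x ∈ F_5. For each x, list the y ∈ F_5 with f(x, y) ≡ 0 and those with g(x, y) ≡ 0 (mod 5); the common zeros in that column are the intersection.
  x = 0: f ≡ 0 at y ∈ {3}; g ≡ 0 at y ∈ {1, 3}; common: {3}.
  x = 1: f ≡ 0 at y ∈ {1}; g ≡ 0 at y ∈ ∅; common: ∅.
  x = 2: f ≡ 0 at y ∈ ∅; g ≡ 0 at y ∈ ∅; common: ∅.
  x = 3: f ≡ 0 at y ∈ {4}; g ≡ 0 at y ∈ ∅; common: ∅.
  x = 4: f ≡ 0 at y ∈ {2}; g ≡ 0 at y ∈ {0, 3}; common: ∅.
Collecting: common zeros = {(0, 3)}, so the count is 1.
Comparison with the Bézout bound: 1 ≤ 4 = deg(f)·deg(g), as expected for curves with no common component (the affine F_5-count falls short of the bound because intersections may lie at infinity, over extension fields, or carry multiplicity).


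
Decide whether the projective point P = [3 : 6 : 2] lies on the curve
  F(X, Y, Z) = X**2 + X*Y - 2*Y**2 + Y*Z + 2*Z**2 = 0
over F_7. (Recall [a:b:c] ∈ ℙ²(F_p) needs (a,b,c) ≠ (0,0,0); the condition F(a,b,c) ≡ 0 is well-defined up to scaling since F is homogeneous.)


F(3,6,2) ≡ 3 (mod 7); P is NOT on the curve.

Evaluate F(3, 6, 2) term-by-term (mod 7).
  X**2 ↦ 1·9·1·1 = 9
  X*Y ↦ 1·3·6·1 = 18
  -2*Y**2 ↦ -2·1·36·1 = -72
  Y*Z ↦ 1·1·6·2 = 12
  2*Z**2 ↦ 2·1·1·4 = 8
Sum: F(3, 6, 2) = (9) + (18) + (-72) + (12) + (8) = -25.
Reducing mod 7: -25 ≡ 3 (mod 7).
Since F(a, b, c) ≡ 3 ≠ 0 (mod 7), P does NOT lie on the curve.


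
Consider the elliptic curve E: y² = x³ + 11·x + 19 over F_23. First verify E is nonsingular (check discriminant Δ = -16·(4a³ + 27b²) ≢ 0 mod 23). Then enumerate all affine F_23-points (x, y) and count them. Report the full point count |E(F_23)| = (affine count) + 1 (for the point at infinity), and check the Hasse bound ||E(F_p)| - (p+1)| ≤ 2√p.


Affine points = {(1, 10), (1, 13), (2, 7), (2, 16), (4, 9), (4, 14), (6, 5), (6, 18), (7, 5), (7, 18), (10, 5), (10, 18), (12, 4), (12, 19), (13, 6), (13, 17), (16, 6), (16, 17), (17, 6), (17, 17), (18, 0), (19, 7), (19, 16), (21, 9), (21, 14)}; affine count = 25; |E(F_23)| = 26.

Discriminant check: Δ ∝ 4a³ + 27b² = 4·11³ + 27·19² = 4·1331 + 27·361 ≡ 6 (mod 23). Nonzero ⇒ E is nonsingular.
For each x ∈ F_23, compute rhs = x³ + 11·x + 19 mod 23, then count y ∈ F_23 with y² ≡ rhs.
  x = 0: rhs = 19, matching y values: none (0 points).
  x = 1: rhs = 8, matching y values: 10, 13 (2 points).
  x = 2: rhs = 3, matching y values: 7, 16 (2 points).
  x = 3: rhs = 10, matching y values: none (0 points).
  x = 4: rhs = 12, matching y values: 9, 14 (2 points).
  x = 5: rhs = 15, matching y values: none (0 points).
  x = 6: rhs = 2, matching y values: 5, 18 (2 points).
  x = 7: rhs = 2, matching y values: 5, 18 (2 points).
  x = 8: rhs = 21, matching y values: none (0 points).
  x = 9: rhs = 19, matching y values: none (0 points).
  x = 10: rhs = 2, matching y values: 5, 18 (2 points).
  x = 11: rhs = 22, matching y values: none (0 points).
  x = 12: rhs = 16, matching y values: 4, 19 (2 points).
  x = 13: rhs = 13, matching y values: 6, 17 (2 points).
  x = 14: rhs = 19, matching y values: none (0 points).
  x = 15: rhs = 17, matching y values: none (0 points).
  x = 16: rhs = 13, matching y values: 6, 17 (2 points).
  x = 17: rhs = 13, matching y values: 6, 17 (2 points).
  x = 18: rhs = 0, matching y values: 0 (1 points).
  x = 19: rhs = 3, matching y values: 7, 16 (2 points).
  x = 20: rhs = 5, matching y values: none (0 points).
  x = 21: rhs = 12, matching y values: 9, 14 (2 points).
  x = 22: rhs = 7, matching y values: none (0 points).
Total affine count: 25.
Full point count |E(F_23)| = 25 + 1 = 26.
Hasse bound: |26 − (23+1)| = |2| = 2 ≤ 2√23 ≈ 9.5917 ✓.


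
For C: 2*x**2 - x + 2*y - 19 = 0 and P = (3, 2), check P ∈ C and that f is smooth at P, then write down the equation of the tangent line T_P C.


Tangent line at P: 11*x + 2*y - 37 = 0.

Step 1: f(3, 2) = 0, so P lies on C.
Step 2: partial derivatives
  f_x(x, y) = 4*x - 1, f_y(x, y) = 2.
  f_x(P) = 11, f_y(P) = 2 (gradient nonzero, so P is smooth).
Step 3: tangent line at P: 11·(x − 3) + 2·(y − 2) = 0.
Expanding: 11*x + 2*y - 37 = 0.


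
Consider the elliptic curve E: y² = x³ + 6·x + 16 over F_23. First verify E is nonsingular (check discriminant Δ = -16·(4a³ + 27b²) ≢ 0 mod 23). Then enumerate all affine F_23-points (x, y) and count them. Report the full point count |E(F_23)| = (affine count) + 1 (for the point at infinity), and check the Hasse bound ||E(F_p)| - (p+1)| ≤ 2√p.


Affine points = {(0, 4), (0, 19), (1, 0), (2, 6), (2, 17), (4, 9), (4, 14), (8, 1), (8, 22), (10, 8), (10, 15), (15, 10), (15, 13), (22, 3), (22, 20)}; affine count = 15; |E(F_23)| = 16.

Discriminant check: Δ ∝ 4a³ + 27b² = 4·6³ + 27·16² = 4·216 + 27·256 ≡ 2 (mod 23). Nonzero ⇒ E is nonsingular.
For each x ∈ F_23, compute rhs = x³ + 6·x + 16 mod 23, then count y ∈ F_23 with y² ≡ rhs.
  x = 0: rhs = 16, matching y values: 4, 19 (2 points).
  x = 1: rhs = 0, matching y values: 0 (1 points).
  x = 2: rhs = 13, matching y values: 6, 17 (2 points).
  x = 3: rhs = 15, matching y values: none (0 points).
  x = 4: rhs = 12, matching y values: 9, 14 (2 points).
  x = 5: rhs = 10, matching y values: none (0 points).
  x = 6: rhs = 15, matching y values: none (0 points).
  x = 7: rhs = 10, matching y values: none (0 points).
  x = 8: rhs = 1, matching y values: 1, 22 (2 points).
  x = 9: rhs = 17, matching y values: none (0 points).
  x = 10: rhs = 18, matching y values: 8, 15 (2 points).
  x = 11: rhs = 10, matching y values: none (0 points).
  x = 12: rhs = 22, matching y values: none (0 points).
  x = 13: rhs = 14, matching y values: none (0 points).
  x = 14: rhs = 15, matching y values: none (0 points).
  x = 15: rhs = 8, matching y values: 10, 13 (2 points).
  x = 16: rhs = 22, matching y values: none (0 points).
  x = 17: rhs = 17, matching y values: none (0 points).
  x = 18: rhs = 22, matching y values: none (0 points).
  x = 19: rhs = 20, matching y values: none (0 points).
  x = 20: rhs = 17, matching y values: none (0 points).
  x = 21: rhs = 19, matching y values: none (0 points).
  x = 22: rhs = 9, matching y values: 3, 20 (2 points).
Total affine count: 15.
Full point count |E(F_23)| = 15 + 1 = 16.
Hasse bound: |16 − (23+1)| = |-8| = 8 ≤ 2√23 ≈ 9.5917 ✓.


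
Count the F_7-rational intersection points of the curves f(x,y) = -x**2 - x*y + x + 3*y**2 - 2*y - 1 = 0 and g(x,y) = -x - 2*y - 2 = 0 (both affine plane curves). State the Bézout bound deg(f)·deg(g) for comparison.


Common zeros: {(5, 0), (6, 3)}; count = 2; Bézout bound = 2.

deg(f) = 2, deg(g) = 1, so Bézout bound = 2.
Scan x ∈ F_7. For each x, list the y ∈ F_7 with f(x, y) ≡ 0 and those with g(x, y) ≡ 0 (mod 7); the common zeros in that column are the intersection.
  x = 0: f ≡ 0 at y ∈ {1, 2}; g ≡ 0 at y ∈ {6}; common: ∅.
  x = 1: f ≡ 0 at y ∈ {4}; g ≡ 0 at y ∈ {2}; common: ∅.
  x = 2: f ≡ 0 at y ∈ ∅; g ≡ 0 at y ∈ {5}; common: ∅.
  x = 3: f ≡ 0 at y ∈ {0, 4}; g ≡ 0 at y ∈ {1}; common: ∅.
  x = 4: f ≡ 0 at y ∈ ∅; g ≡ 0 at y ∈ {4}; common: ∅.
  x = 5: f ≡ 0 at y ∈ {0}; g ≡ 0 at y ∈ {0}; common: {0}.
  x = 6: f ≡ 0 at y ∈ {2, 3}; g ≡ 0 at y ∈ {3}; common: {3}.
Collecting: common zeros = {(5, 0), (6, 3)}, so the count is 2.
Comparison with the Bézout bound: 2 ≤ 2 = deg(f)·deg(g), as expected for curves with no common component (the bound is attained).


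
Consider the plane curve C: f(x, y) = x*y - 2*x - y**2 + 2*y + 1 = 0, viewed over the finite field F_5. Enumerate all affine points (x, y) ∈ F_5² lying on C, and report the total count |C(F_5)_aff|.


Affine F_5-points: {(1, 4), (2, 1), (2, 3), (3, 0)}; count = 4.

For each of the 25 pairs (x, y) ∈ F_5², evaluate f(x, y) mod 5. Record the zeros.
  x = 0: [0↦1, 1↦2, 2↦1, 3↦3, 4↦3]  zeros at y ∈ ∅
  x = 1: [0↦4, 1↦1, 2↦1, 3↦4, 4↦0]  zeros at y ∈ {4}
  x = 2: [0↦2, 1↦0, 2↦1, 3↦0, 4↦2]  zeros at y ∈ {1, 3}
  x = 3: [0↦0, 1↦4, 2↦1, 3↦1, 4↦4]  zeros at y ∈ {0}
  x = 4: [0↦3, 1↦3, 2↦1, 3↦2, 4↦1]  zeros at y ∈ ∅
Collecting zeros: affine points = {(1, 4), (2, 1), (2, 3), (3, 0)}.
Total count |C(F_5)_aff| = 4.


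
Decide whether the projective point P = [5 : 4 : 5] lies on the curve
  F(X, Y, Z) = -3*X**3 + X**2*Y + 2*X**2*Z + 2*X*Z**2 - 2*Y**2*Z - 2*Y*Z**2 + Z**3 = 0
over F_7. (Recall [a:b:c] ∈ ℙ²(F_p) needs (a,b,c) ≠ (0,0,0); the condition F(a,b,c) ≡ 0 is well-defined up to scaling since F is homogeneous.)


F(5,4,5) ≡ 4 (mod 7); P is NOT on the curve.

Evaluate F(5, 4, 5) term-by-term (mod 7).
  -3*X**3 ↦ -3·125·1·1 = -375
  X**2*Y ↦ 1·25·4·1 = 100
  2*X**2*Z ↦ 2·25·1·5 = 250
  2*X*Z**2 ↦ 2·5·1·25 = 250
  -2*Y**2*Z ↦ -2·1·16·5 = -160
  -2*Y*Z**2 ↦ -2·1·4·25 = -200
  Z**3 ↦ 1·1·1·125 = 125
Sum: F(5, 4, 5) = (-375) + (100) + (250) + (250) + (-160) + (-200) + (125) = -10.
Reducing mod 7: -10 ≡ 4 (mod 7).
Since F(a, b, c) ≡ 4 ≠ 0 (mod 7), P does NOT lie on the curve.


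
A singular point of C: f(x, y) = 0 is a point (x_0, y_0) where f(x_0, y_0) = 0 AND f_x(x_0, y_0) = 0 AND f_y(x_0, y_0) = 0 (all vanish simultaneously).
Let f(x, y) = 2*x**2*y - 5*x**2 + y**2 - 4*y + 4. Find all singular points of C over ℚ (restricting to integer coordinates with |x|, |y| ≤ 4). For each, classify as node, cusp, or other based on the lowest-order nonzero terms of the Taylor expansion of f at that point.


Singular points: {(0, 2)}; classification: node.

Compute partial derivatives:
  f_x = 4*x*y - 10*x.
  f_y = 2*x**2 + 2*y - 4.
Scan x_0 ∈ {−4, ..., 4}. For each x_0, f_y(x_0, y) is a polynomial in y; find its integer roots y ∈ {−4, ..., 4}, then test f_x and f at those candidates.
  x = -4: f_y(-4, y) = 2*y + 28; no integer root y with |y| ≤ 4.
  x = -3: f_y(-3, y) = 2*y + 14; no integer root y with |y| ≤ 4.
  x = -2: f_y(-2, y) = 2*y + 4; vanishes at y ∈ {-2}. (-2, -2): f_x = 36 ≠ 0.
  x = -1: f_y(-1, y) = 2*y - 2; vanishes at y ∈ {1}. (-1, 1): f_x = 6 ≠ 0.
  x = 0: f_y(0, y) = 2*y - 4; vanishes at y ∈ {2}. (0, 2): f_x = 0, f = 0 — SINGULAR.
  x = 1: f_y(1, y) = 2*y - 2; vanishes at y ∈ {1}. (1, 1): f_x = -6 ≠ 0.
  x = 2: f_y(2, y) = 2*y + 4; vanishes at y ∈ {-2}. (2, -2): f_x = -36 ≠ 0.
  x = 3: f_y(3, y) = 2*y + 14; no integer root y with |y| ≤ 4.
  x = 4: f_y(4, y) = 2*y + 28; no integer root y with |y| ≤ 4.
Only singular point on the grid: (0, 2).
Classify: substitute x = 0 + u, y = 2 + v and expand: f = 2*u**2*v - u**2 + v**2.
No constant or linear terms (consistent with a singular point). Quadratic part: -u**2 + v**2. Cubic part: 2*u**2*v.
The quadratic part v**2 - u**2 = (v − u)(v + u) splits into two distinct linear factors, so there are two distinct tangent lines y − 2 = ±(x − 0) — this is a node (ordinary double point).
Classification: node.


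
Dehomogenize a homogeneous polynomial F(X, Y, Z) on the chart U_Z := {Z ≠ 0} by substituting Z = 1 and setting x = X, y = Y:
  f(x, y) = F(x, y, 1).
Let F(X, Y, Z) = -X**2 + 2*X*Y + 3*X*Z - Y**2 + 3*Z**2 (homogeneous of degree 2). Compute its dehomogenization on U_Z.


f(x, y) = -x**2 + 2*x*y + 3*x - y**2 + 3

On U_Z we set Z = 1. Each monomial c·X^i·Y^j·Z^k in F becomes c·x^i·y^j·1^k = c·x^i·y^j.
Substituting Z = 1: F(X, Y, 1) = -x**2 + 2*x*y + 3*x - y**2 + 3.
Note: deg(f) ≤ deg(F) = 2; strict inequality happens when F is divisible by Z (lost terms).


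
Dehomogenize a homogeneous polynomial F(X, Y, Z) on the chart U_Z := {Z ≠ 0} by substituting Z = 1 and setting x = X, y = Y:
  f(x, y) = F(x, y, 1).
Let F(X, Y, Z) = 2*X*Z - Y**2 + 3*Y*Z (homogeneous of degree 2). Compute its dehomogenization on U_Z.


f(x, y) = 2*x - y**2 + 3*y

On U_Z we set Z = 1. Each monomial c·X^i·Y^j·Z^k in F becomes c·x^i·y^j·1^k = c·x^i·y^j.
Substituting Z = 1: F(X, Y, 1) = 2*x - y**2 + 3*y.
Note: deg(f) ≤ deg(F) = 2; strict inequality happens when F is divisible by Z (lost terms).


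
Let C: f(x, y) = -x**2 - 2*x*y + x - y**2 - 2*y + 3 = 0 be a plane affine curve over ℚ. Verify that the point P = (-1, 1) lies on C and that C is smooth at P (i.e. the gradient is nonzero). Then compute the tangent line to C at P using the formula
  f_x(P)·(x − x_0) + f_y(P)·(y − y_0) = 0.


Tangent line at P: x - 2*y + 3 = 0.

Step 1: f(-1, 1) = 0, so P lies on C.
Step 2: partial derivatives
  f_x(x, y) = -2*x - 2*y + 1, f_y(x, y) = -2*x - 2*y - 2.
  f_x(P) = 1, f_y(P) = -2 (gradient nonzero, so P is smooth).
Step 3: tangent line at P: 1·(x − -1) + -2·(y − 1) = 0.
Expanding: x - 2*y + 3 = 0.


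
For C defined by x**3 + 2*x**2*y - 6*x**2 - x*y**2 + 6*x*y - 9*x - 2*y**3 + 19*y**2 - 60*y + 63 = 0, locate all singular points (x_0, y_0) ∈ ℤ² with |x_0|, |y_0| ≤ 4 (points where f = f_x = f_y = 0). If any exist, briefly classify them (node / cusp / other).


Singular points: {(0, 3)}; classification: cusp.

Compute partial derivatives:
  f_x = 3*x**2 + 4*x*y - 12*x - y**2 + 6*y - 9.
  f_y = 2*x**2 - 2*x*y + 6*x - 6*y**2 + 38*y - 60.
Scan x_0 ∈ {−4, ..., 4}. For each x_0, f_y(x_0, y) is a polynomial in y; find its integer roots y ∈ {−4, ..., 4}, then test f_x and f at those candidates.
  x = -4: f_y(-4, y) = -6*y**2 + 46*y - 52; no integer root y with |y| ≤ 4.
  x = -3: f_y(-3, y) = -6*y**2 + 44*y - 60; no integer root y with |y| ≤ 4.
  x = -2: f_y(-2, y) = -6*y**2 + 42*y - 64; no integer root y with |y| ≤ 4.
  x = -1: f_y(-1, y) = -6*y**2 + 40*y - 64; vanishes at y ∈ {4}. (-1, 4): f_x = -2 ≠ 0.
  x = 0: f_y(0, y) = -6*y**2 + 38*y - 60; vanishes at y ∈ {3}. (0, 3): f_x = 0, f = 0 — SINGULAR.
  x = 1: f_y(1, y) = -6*y**2 + 36*y - 52; no integer root y with |y| ≤ 4.
  x = 2: f_y(2, y) = -6*y**2 + 34*y - 40; vanishes at y ∈ {4}. (2, 4): f_x = 19 ≠ 0.
  x = 3: f_y(3, y) = -6*y**2 + 32*y - 24; no integer root y with |y| ≤ 4.
  x = 4: f_y(4, y) = -6*y**2 + 30*y - 4; no integer root y with |y| ≤ 4.
Only singular point on the grid: (0, 3).
Classify: substitute x = 0 + u, y = 3 + v and expand: f = u**3 + 2*u**2*v - u*v**2 - 2*v**3 + v**2.
No constant or linear terms (consistent with a singular point). Quadratic part: v**2. Cubic part: u**3 + 2*u**2*v - u*v**2 - 2*v**3.
The quadratic part v**2 is a perfect square, so there is a single (double) tangent line v = 0, i.e. y = 3. Restricting the cubic part to that line (v = 0) leaves u**3 ≠ 0, so f is not divisible by v and the branch is v² ≈ -u**3 to lowest order — this is a cusp.
Classification: cusp.


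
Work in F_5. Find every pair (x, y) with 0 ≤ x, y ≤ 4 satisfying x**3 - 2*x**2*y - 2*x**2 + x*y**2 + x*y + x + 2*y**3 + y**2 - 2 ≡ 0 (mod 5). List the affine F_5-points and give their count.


Affine F_5-points: {(1, 2), (2, 0), (3, 0), (3, 3), (4, 4)}; count = 5.

For each of the 25 pairs (x, y) ∈ F_5², evaluate f(x, y) mod 5. Record the zeros.
  x = 0: [0↦3, 1↦1, 2↦3, 3↦1, 4↦2]  zeros at y ∈ ∅
  x = 1: [0↦3, 1↦1, 2↦0, 3↦2, 4↦4]  zeros at y ∈ {2}
  x = 2: [0↦0, 1↦4, 2↦1, 3↦3, 4↦2]  zeros at y ∈ {0}
  x = 3: [0↦0, 1↦1, 2↦2, 3↦0, 4↦2]  zeros at y ∈ {0, 3}
  x = 4: [0↦4, 1↦3, 2↦4, 3↦4, 4↦0]  zeros at y ∈ {4}
Collecting zeros: affine points = {(1, 2), (2, 0), (3, 0), (3, 3), (4, 4)}.
Total count |C(F_5)_aff| = 5.


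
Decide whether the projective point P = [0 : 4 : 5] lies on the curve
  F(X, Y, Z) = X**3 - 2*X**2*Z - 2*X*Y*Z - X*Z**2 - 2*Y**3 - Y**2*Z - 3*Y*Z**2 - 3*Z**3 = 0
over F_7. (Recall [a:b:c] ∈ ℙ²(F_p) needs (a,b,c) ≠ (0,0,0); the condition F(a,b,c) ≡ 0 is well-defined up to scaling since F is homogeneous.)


F(0,4,5) ≡ 6 (mod 7); P is NOT on the curve.

Evaluate F(0, 4, 5) term-by-term (mod 7).
  X**3 ↦ 1·0·1·1 = 0
  -2*X**2*Z ↦ -2·0·1·5 = 0
  -2*X*Y*Z ↦ -2·0·4·5 = 0
  -X*Z**2 ↦ -1·0·1·25 = 0
  -2*Y**3 ↦ -2·1·64·1 = -128
  -Y**2*Z ↦ -1·1·16·5 = -80
  -3*Y*Z**2 ↦ -3·1·4·25 = -300
  -3*Z**3 ↦ -3·1·1·125 = -375
Sum: F(0, 4, 5) = (0) + (0) + (0) + (0) + (-128) + (-80) + (-300) + (-375) = -883.
Reducing mod 7: -883 ≡ 6 (mod 7).
Since F(a, b, c) ≡ 6 ≠ 0 (mod 7), P does NOT lie on the curve.


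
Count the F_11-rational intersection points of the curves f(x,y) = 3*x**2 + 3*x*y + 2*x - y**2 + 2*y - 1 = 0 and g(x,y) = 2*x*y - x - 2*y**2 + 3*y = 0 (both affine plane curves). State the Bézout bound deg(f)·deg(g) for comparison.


Common zeros: {(4, 3)}; count = 1; Bézout bound = 4.

deg(f) = 2, deg(g) = 2, so Bézout bound = 4.
Scan x ∈ F_11. For each x, list the y ∈ F_11 with f(x, y) ≡ 0 and those with g(x, y) ≡ 0 (mod 11); the common zeros in that column are the intersection.
  x = 0: f ≡ 0 at y ∈ {1}; g ≡ 0 at y ∈ {0, 7}; common: ∅.
  x = 1: f ≡ 0 at y ∈ ∅; g ≡ 0 at y ∈ ∅; common: ∅.
  x = 2: f ≡ 0 at y ∈ {1, 7}; g ≡ 0 at y ∈ {10}; common: ∅.
  x = 3: f ≡ 0 at y ∈ ∅; g ≡ 0 at y ∈ ∅; common: ∅.
  x = 4: f ≡ 0 at y ∈ {0, 3}; g ≡ 0 at y ∈ {3, 8}; common: {3}.
  x = 5: f ≡ 0 at y ∈ {7, 10}; g ≡ 0 at y ∈ ∅; common: ∅.
  x = 6: f ≡ 0 at y ∈ ∅; g ≡ 0 at y ∈ {4, 9}; common: ∅.
  x = 7: f ≡ 0 at y ∈ {3, 9}; g ≡ 0 at y ∈ ∅; common: ∅.
  x = 8: f ≡ 0 at y ∈ ∅; g ≡ 0 at y ∈ {2}; common: ∅.
  x = 9: f ≡ 0 at y ∈ {9}; g ≡ 0 at y ∈ ∅; common: ∅.
  x = 10: f ≡ 0 at y ∈ {0, 10}; g ≡ 0 at y ∈ {1, 5}; common: ∅.
Collecting: common zeros = {(4, 3)}, so the count is 1.
Comparison with the Bézout bound: 1 ≤ 4 = deg(f)·deg(g), as expected for curves with no common component (the affine F_11-count falls short of the bound because intersections may lie at infinity, over extension fields, or carry multiplicity).
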